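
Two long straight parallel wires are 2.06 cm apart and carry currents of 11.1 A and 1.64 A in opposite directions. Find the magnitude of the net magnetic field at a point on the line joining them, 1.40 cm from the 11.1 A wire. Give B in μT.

Each long wire gives B = μ₀I/(2πd). Distances are d₁ = 0.014 m and d₂ = 0.0066 m.
B₁ = 1.59×10⁻⁴ T, B₂ = 4.97×10⁻⁵ T.
Between antiparallel currents both contributions point the same way, so they add. B = B₁ + B₂ = 1.59×10⁻⁴ + 4.97×10⁻⁵ = 2.08×10⁻⁴ T.

B ≈ 208 μT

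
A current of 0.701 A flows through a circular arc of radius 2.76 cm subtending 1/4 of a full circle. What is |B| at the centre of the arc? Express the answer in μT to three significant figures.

B ≈ 3.99 μT

The Biot–Savart field of a circular arc at its centre is B = μ₀Iφ/(4πR), with φ = 1.571 rad.
B = (4π×10⁻⁷ × 0.701 × 1.571) / (4π × 0.0276) = 3.99×10⁻⁶ T.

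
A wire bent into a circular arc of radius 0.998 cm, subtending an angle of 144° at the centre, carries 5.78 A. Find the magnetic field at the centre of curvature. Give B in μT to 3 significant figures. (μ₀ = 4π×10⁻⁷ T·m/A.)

The Biot–Savart field of a circular arc at its centre is B = μ₀Iφ/(4πR), with φ = 2.513 rad.
B = (4π×10⁻⁷ × 5.78 × 2.513) / (4π × 0.00998) = 1.46×10⁻⁴ T.

B ≈ 146 μT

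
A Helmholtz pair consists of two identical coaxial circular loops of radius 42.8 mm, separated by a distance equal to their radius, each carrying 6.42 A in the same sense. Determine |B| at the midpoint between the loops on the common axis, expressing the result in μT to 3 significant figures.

B ≈ 135 μT

Each loop contributes B = μ₀IR²/[2(R²+z²)^(3/2)] on the axis, with z measured from that loop.
Loop 1 (z = 0.0214 m): B₁ = 6.74×10⁻⁵ T. Loop 2 (z = 0.0214 m): B₂ = 6.74×10⁻⁵ T.
The fields add: B = B₁ + B₂ = 1.35×10⁻⁴ T.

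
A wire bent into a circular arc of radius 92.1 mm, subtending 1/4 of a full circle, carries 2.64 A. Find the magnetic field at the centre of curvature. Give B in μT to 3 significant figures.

The Biot–Savart field of a circular arc at its centre is B = μ₀Iφ/(4πR), with φ = 1.571 rad.
B = (4π×10⁻⁷ × 2.64 × 1.571) / (4π × 0.0921) = 4.50×10⁻⁶ T.

B ≈ 4.50 μT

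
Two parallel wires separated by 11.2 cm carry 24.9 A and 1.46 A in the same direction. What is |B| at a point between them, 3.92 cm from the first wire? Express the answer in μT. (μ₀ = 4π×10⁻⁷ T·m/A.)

Each long wire gives B = μ₀I/(2πd). Distances are d₁ = 0.0392 m and d₂ = 0.0728 m.
B₁ = 1.27×10⁻⁴ T, B₂ = 4.01×10⁻⁶ T.
Between parallel currents the two contributions point in opposite directions, so they subtract. B = |B₁ − B₂| = |1.27×10⁻⁴ − 4.01×10⁻⁶| = 1.23×10⁻⁴ T.

B ≈ 123 μT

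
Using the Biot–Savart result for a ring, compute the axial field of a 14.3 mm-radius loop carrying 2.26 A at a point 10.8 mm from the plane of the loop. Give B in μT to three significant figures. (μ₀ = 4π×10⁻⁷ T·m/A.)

B ≈ 50.5 μT

On the axis of a circular loop, B = μ₀IR² / [2(R²+z²)^(3/2)].
R² + z² = (0.0143)² + (0.0108)² = 0.0003211 m², and (R²+z²)^(3/2) = 5.75×10⁻⁶ m³.
B = (4π×10⁻⁷ × 2.26 × 0.0002045) / (2 × 5.75×10⁻⁶) = 5.05×10⁻⁵ T.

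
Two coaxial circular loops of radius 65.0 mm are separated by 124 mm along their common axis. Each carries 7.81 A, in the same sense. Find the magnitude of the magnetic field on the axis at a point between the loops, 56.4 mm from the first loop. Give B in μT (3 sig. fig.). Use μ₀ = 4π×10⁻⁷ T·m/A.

B ≈ 57.7 μT

Each loop contributes B = μ₀IR²/[2(R²+z²)^(3/2)] on the axis, with z measured from that loop.
Loop 1 (z = 0.0564 m): B₁ = 3.25×10⁻⁵ T. Loop 2 (z = 0.0676 m): B₂ = 2.51×10⁻⁵ T.
The fields add: B = B₁ + B₂ = 5.77×10⁻⁵ T.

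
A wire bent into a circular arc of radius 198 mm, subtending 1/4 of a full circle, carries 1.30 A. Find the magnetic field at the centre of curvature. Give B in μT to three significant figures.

The Biot–Savart field of a circular arc at its centre is B = μ₀Iφ/(4πR), with φ = 1.571 rad.
B = (4π×10⁻⁷ × 1.30 × 1.571) / (4π × 0.198) = 1.03×10⁻⁶ T.

B ≈ 1.03 μT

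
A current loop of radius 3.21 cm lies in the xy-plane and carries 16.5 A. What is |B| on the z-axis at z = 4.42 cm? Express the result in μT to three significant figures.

B ≈ 65.5 μT

On the axis of a circular loop, B = μ₀IR² / [2(R²+z²)^(3/2)].
R² + z² = (0.0321)² + (0.0442)² = 0.002984 m², and (R²+z²)^(3/2) = 1.63×10⁻⁴ m³.
B = (4π×10⁻⁷ × 16.5 × 0.00103) / (2 × 1.63×10⁻⁴) = 6.55×10⁻⁵ T.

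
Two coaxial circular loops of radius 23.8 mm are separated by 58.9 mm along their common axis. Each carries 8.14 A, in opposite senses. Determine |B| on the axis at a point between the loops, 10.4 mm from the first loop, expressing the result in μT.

Each loop contributes B = μ₀IR²/[2(R²+z²)^(3/2)] on the axis, with z measured from that loop.
Loop 1 (z = 0.0104 m): B₁ = 1.65×10⁻⁴ T. Loop 2 (z = 0.0485 m): B₂ = 1.84×10⁻⁵ T.
The fields oppose: B = |B₁ − B₂| = 1.47×10⁻⁴ T.

B ≈ 147 μT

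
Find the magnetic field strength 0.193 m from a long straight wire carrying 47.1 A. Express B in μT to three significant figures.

B ≈ 48.8 μT

For an infinitely long straight wire, B = μ₀I/(2πd).
B = (4π×10⁻⁷ × 47.1) / (2π × 0.193) = 4.88×10⁻⁵ T.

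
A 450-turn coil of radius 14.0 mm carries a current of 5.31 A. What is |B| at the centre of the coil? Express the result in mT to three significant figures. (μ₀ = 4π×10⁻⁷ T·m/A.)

For an N-turn flat coil, B = Nμ₀I/(2R) with R = 0.014 m.
B = 450 × 2.38×10⁻⁴ T = 0.107 T.

B ≈ 107 mT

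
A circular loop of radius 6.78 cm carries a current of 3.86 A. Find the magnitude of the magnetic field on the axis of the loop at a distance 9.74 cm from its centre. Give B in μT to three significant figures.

On the axis of a circular loop, B = μ₀IR² / [2(R²+z²)^(3/2)].
R² + z² = (0.0678)² + (0.0974)² = 0.01408 m², and (R²+z²)^(3/2) = 1.67×10⁻³ m³.
B = (4π×10⁻⁷ × 3.86 × 0.004597) / (2 × 1.67×10⁻³) = 6.67×10⁻⁶ T.

B ≈ 6.67 μT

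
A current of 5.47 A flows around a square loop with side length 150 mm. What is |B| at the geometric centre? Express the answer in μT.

Each side is a finite straight segment at perpendicular distance d = a/(2 tan(π/4)) = 0.075 m from the centre, with end-angles ±π/4.
One side contributes B₁ = (μ₀I/4πd)·2 sin(π/4) = 1.03×10⁻⁵ T.
All 4 sides add in the same direction: B = 4 × 1.03×10⁻⁵ = 4.13×10⁻⁵ T.

B ≈ 41.3 μT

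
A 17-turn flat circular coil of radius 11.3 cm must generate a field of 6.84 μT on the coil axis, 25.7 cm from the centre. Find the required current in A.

I ≈ 1.11 A

For an N-turn coil, B = Nμ₀IR²/[2(R²+z²)^(3/2)] with R = 0.113 m, z = 0.257 m, so I = 2B(R²+z²)^(3/2)/(Nμ₀R²) = 2 × 6.84×10⁻⁶ × 2.21×10⁻² / (17 × 4π×10⁻⁷ × 0.01277) = 1.11 A.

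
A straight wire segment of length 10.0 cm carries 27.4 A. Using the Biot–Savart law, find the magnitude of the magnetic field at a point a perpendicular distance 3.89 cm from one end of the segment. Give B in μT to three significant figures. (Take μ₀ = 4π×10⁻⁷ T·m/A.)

For a finite straight segment, B = (μ₀I/4πd)(sinθ₁ + sinθ₂), where θ₁, θ₂ are the angles from the perpendicular to each end.
The perpendicular foot is at one end, so the two end-offsets along the wire are 0 and L = 0.1 m.
sinθ₁ = 0/√(0²+0.0389²) = 0.0000; sinθ₂ = 0.1/√(0.1²+0.0389²) = 0.9320.
B = (4π×10⁻⁷ × 27.4) / (4π × 0.0389) × (0.0000 + 0.9320) = 6.56×10⁻⁵ T.

B ≈ 65.6 μT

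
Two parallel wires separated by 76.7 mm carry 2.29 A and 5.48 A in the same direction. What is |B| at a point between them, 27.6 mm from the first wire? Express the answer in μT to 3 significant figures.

Each long wire gives B = μ₀I/(2πd). Distances are d₁ = 0.0276 m and d₂ = 0.0491 m.
B₁ = 1.66×10⁻⁵ T, B₂ = 2.23×10⁻⁵ T.
Between parallel currents the two contributions point in opposite directions, so they subtract. B = |B₁ − B₂| = |1.66×10⁻⁵ − 2.23×10⁻⁵| = 5.73×10⁻⁶ T.

B ≈ 5.73 μT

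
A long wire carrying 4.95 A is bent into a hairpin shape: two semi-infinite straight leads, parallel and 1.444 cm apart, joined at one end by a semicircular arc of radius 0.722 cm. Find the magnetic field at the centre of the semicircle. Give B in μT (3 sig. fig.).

B ≈ 353 μT

The semicircular arc contributes B_arc = μ₀I·π/(4πR) = μ₀I/(4R) = 2.15×10⁻⁴ T.
Each semi-infinite lead is at perpendicular distance R = 0.00722 m from the centre, with the perpendicular foot at its near end, so it contributes μ₀I/(4πR); both point the same way, together 1.37×10⁻⁴ T.
Arc and leads all point the same direction: B = 2.15×10⁻⁴ + 1.37×10⁻⁴ = 3.53×10⁻⁴ T.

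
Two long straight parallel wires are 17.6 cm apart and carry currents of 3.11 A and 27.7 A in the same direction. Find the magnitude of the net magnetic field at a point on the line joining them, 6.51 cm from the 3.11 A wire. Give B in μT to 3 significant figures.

B ≈ 40.4 μT

Each long wire gives B = μ₀I/(2πd). Distances are d₁ = 0.0651 m and d₂ = 0.1109 m.
B₁ = 9.55×10⁻⁶ T, B₂ = 5.00×10⁻⁵ T.
Between parallel currents the two contributions point in opposite directions, so they subtract. B = |B₁ − B₂| = |9.55×10⁻⁶ − 5.00×10⁻⁵| = 4.04×10⁻⁵ T.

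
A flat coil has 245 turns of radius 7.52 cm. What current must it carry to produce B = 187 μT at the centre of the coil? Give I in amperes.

I ≈ 0.0914 A

For an N-turn coil, B = Nμ₀I/(2R) with R = 0.0752 m, so I = 2RB/(Nμ₀) = 2 × 0.0752 × 1.87×10⁻⁴ / (245 × 4π×10⁻⁷) = 9.14×10⁻² A.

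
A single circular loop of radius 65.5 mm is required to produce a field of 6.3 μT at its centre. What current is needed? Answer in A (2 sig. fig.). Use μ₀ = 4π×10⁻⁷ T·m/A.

At the centre of a circular loop B = μ₀I/(2R), so I = 2RB/μ₀.
With R = 0.0655 m, I = 2 × 0.0655 × 6.30×10⁻⁶ / (4π×10⁻⁷) = 0.657 A.

I ≈ 0.66 A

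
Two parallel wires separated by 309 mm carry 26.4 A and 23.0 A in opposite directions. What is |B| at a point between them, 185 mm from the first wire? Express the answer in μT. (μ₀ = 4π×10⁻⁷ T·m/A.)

B ≈ 65.6 μT

Each long wire gives B = μ₀I/(2πd). Distances are d₁ = 0.185 m and d₂ = 0.124 m.
B₁ = 2.85×10⁻⁵ T, B₂ = 3.71×10⁻⁵ T.
Between antiparallel currents both contributions point the same way, so they add. B = B₁ + B₂ = 2.85×10⁻⁵ + 3.71×10⁻⁵ = 6.56×10⁻⁵ T.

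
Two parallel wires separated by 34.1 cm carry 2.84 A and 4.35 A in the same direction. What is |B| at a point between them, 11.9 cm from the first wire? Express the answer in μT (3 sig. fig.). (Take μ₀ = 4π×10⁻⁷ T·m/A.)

B ≈ 0.854 μT

Each long wire gives B = μ₀I/(2πd). Distances are d₁ = 0.119 m and d₂ = 0.222 m.
B₁ = 4.77×10⁻⁶ T, B₂ = 3.92×10⁻⁶ T.
Between parallel currents the two contributions point in opposite directions, so they subtract. B = |B₁ − B₂| = |4.77×10⁻⁶ − 3.92×10⁻⁶| = 8.54×10⁻⁷ T.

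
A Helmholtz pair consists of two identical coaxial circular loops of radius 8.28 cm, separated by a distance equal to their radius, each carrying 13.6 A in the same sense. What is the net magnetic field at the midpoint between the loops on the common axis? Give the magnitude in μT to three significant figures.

Each loop contributes B = μ₀IR²/[2(R²+z²)^(3/2)] on the axis, with z measured from that loop.
Loop 1 (z = 0.0414 m): B₁ = 7.38×10⁻⁵ T. Loop 2 (z = 0.0414 m): B₂ = 7.38×10⁻⁵ T.
The fields add: B = B₁ + B₂ = 1.48×10⁻⁴ T.

B ≈ 148 μT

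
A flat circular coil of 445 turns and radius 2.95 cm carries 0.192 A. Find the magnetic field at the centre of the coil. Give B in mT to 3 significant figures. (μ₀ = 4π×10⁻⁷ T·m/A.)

For an N-turn flat coil, B = Nμ₀I/(2R) with R = 0.0295 m.
B = 445 × 4.09×10⁻⁶ T = 1.82×10⁻³ T.

B ≈ 1.82 mT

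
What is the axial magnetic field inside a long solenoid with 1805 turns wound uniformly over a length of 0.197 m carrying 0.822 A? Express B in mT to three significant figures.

Inside a long solenoid, B = μ₀nI with n = 9162 turns/m.
B = 4π×10⁻⁷ × 9162 × 0.822 = 9.46×10⁻³ T.

B ≈ 9.46 mT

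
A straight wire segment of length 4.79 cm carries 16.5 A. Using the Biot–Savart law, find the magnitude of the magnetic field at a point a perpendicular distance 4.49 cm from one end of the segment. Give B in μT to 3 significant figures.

B ≈ 26.8 μT

For a finite straight segment, B = (μ₀I/4πd)(sinθ₁ + sinθ₂), where θ₁, θ₂ are the angles from the perpendicular to each end.
The perpendicular foot is at one end, so the two end-offsets along the wire are 0 and L = 0.0479 m.
sinθ₁ = 0/√(0²+0.0449²) = 0.0000; sinθ₂ = 0.0479/√(0.0479²+0.0449²) = 0.7296.
B = (4π×10⁻⁷ × 16.5) / (4π × 0.0449) × (0.0000 + 0.7296) = 2.68×10⁻⁵ T.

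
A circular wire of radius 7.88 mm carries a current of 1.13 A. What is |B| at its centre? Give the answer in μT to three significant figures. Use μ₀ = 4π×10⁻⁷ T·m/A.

At the centre of a circular loop the Biot–Savart law gives B = μ₀I/(2R).
B = (4π×10⁻⁷ × 1.13) / (2 × 0.00788) = 9.01×10⁻⁵ T.

B ≈ 90.1 μT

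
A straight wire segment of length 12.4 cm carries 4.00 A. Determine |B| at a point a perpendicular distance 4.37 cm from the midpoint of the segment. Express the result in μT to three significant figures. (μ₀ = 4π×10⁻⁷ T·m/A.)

B ≈ 15.0 μT

For a finite straight segment, B = (μ₀I/4πd)(sinθ₁ + sinθ₂), where θ₁, θ₂ are the angles from the perpendicular to each end.
The perpendicular from the point meets the wire at its midpoint, so each end is L/2 = 0.062 m away along the wire.
sinθ₁ = 0.062/√(0.062²+0.0437²) = 0.8174; sinθ₂ = 0.062/√(0.062²+0.0437²) = 0.8174.
B = (4π×10⁻⁷ × 4.00) / (4π × 0.0437) × (0.8174 + 0.8174) = 1.50×10⁻⁵ T.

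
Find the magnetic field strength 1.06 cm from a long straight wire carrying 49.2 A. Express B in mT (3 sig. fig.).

B ≈ 0.928 mT

For an infinitely long straight wire, B = μ₀I/(2πd).
B = (4π×10⁻⁷ × 49.2) / (2π × 0.0106) = 9.28×10⁻⁴ T.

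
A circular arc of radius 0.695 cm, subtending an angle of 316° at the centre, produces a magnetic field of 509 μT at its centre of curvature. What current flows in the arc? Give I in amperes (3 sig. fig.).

For a circular arc, B = μ₀Iφ/(4πR) with φ in radians; here φ = 5.515 rad.
So I = 4πRB/(μ₀φ) = 4π × 0.00695 × 5.09×10⁻⁴ / (4π×10⁻⁷ × 5.515) = 6.41 A.

I ≈ 6.41 A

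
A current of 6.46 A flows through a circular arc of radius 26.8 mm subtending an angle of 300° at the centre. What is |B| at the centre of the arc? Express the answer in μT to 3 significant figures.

B ≈ 126 μT

The Biot–Savart field of a circular arc at its centre is B = μ₀Iφ/(4πR), with φ = 5.236 rad.
B = (4π×10⁻⁷ × 6.46 × 5.236) / (4π × 0.0268) = 1.26×10⁻⁴ T.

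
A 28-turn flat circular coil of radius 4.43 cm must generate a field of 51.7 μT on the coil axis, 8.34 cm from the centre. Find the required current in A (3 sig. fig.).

For an N-turn coil, B = Nμ₀IR²/[2(R²+z²)^(3/2)] with R = 0.0443 m, z = 0.0834 m, so I = 2B(R²+z²)^(3/2)/(Nμ₀R²) = 2 × 5.17×10⁻⁵ × 8.42×10⁻⁴ / (28 × 4π×10⁻⁷ × 0.001962) = 1.26 A.

I ≈ 1.26 A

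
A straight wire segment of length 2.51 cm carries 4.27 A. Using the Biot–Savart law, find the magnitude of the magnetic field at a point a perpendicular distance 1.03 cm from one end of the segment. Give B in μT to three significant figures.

For a finite straight segment, B = (μ₀I/4πd)(sinθ₁ + sinθ₂), where θ₁, θ₂ are the angles from the perpendicular to each end.
The perpendicular foot is at one end, so the two end-offsets along the wire are 0 and L = 0.0251 m.
sinθ₁ = 0/√(0²+0.0103²) = 0.0000; sinθ₂ = 0.0251/√(0.0251²+0.0103²) = 0.9251.
B = (4π×10⁻⁷ × 4.27) / (4π × 0.0103) × (0.0000 + 0.9251) = 3.84×10⁻⁵ T.

B ≈ 38.4 μT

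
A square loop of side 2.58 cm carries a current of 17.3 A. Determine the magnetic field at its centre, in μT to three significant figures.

B ≈ 759 μT

Each side is a finite straight segment at perpendicular distance d = a/(2 tan(π/4)) = 0.0129 m from the centre, with end-angles ±π/4.
One side contributes B₁ = (μ₀I/4πd)·2 sin(π/4) = 1.90×10⁻⁴ T.
All 4 sides add in the same direction: B = 4 × 1.90×10⁻⁴ = 7.59×10⁻⁴ T.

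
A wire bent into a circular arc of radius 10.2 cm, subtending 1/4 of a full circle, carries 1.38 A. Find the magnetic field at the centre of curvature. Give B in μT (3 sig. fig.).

B ≈ 2.13 μT

The Biot–Savart field of a circular arc at its centre is B = μ₀Iφ/(4πR), with φ = 1.571 rad.
B = (4π×10⁻⁷ × 1.38 × 1.571) / (4π × 0.102) = 2.13×10⁻⁶ T.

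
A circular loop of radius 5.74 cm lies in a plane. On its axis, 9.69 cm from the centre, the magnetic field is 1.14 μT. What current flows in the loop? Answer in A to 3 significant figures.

I ≈ 0.787 A

On the axis of a loop, B = μ₀IR²/[2(R²+z²)^(3/2)], so I = 2B(R²+z²)^(3/2)/(μ₀R²).
R² + z² = 0.003295 + 0.00939 = 0.01268 m²; raised to 3/2 gives 1.43×10⁻³ m³.
I = 2 × 1.14×10⁻⁶ × 1.43×10⁻³ / (1.26×10⁻⁶ × 0.003295) = 0.787 A.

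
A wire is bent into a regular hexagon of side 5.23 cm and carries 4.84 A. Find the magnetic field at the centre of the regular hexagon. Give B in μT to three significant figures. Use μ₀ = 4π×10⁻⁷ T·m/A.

Each side is a finite straight segment at perpendicular distance d = a/(2 tan(π/6)) = 0.04529 m from the centre, with end-angles ±π/6.
One side contributes B₁ = (μ₀I/4πd)·2 sin(π/6) = 1.07×10⁻⁵ T.
All 6 sides add in the same direction: B = 6 × 1.07×10⁻⁵ = 6.41×10⁻⁵ T.

B ≈ 64.1 μT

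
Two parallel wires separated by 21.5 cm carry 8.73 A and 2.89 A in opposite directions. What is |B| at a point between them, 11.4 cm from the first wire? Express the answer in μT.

B ≈ 21.0 μT

Each long wire gives B = μ₀I/(2πd). Distances are d₁ = 0.114 m and d₂ = 0.101 m.
B₁ = 1.53×10⁻⁵ T, B₂ = 5.72×10⁻⁶ T.
Between antiparallel currents both contributions point the same way, so they add. B = B₁ + B₂ = 1.53×10⁻⁵ + 5.72×10⁻⁶ = 2.10×10⁻⁵ T.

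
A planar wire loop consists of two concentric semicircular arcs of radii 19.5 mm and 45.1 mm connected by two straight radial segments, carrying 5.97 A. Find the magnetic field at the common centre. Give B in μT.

The radial connectors point toward the centre, so dl × r̂ = 0 and they contribute nothing.
Each semicircle gives μ₀I/(4R): inner arc 9.62×10⁻⁵ T, outer arc 4.16×10⁻⁵ T.
The two arcs carry current in opposite angular senses, so their fields oppose: B = |9.62×10⁻⁵ − 4.16×10⁻⁵| = 5.46×10⁻⁵ T.

B ≈ 54.6 μT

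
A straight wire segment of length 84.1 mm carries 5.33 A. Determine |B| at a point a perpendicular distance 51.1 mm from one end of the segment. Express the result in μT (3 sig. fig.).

For a finite straight segment, B = (μ₀I/4πd)(sinθ₁ + sinθ₂), where θ₁, θ₂ are the angles from the perpendicular to each end.
The perpendicular foot is at one end, so the two end-offsets along the wire are 0 and L = 0.0841 m.
sinθ₁ = 0/√(0²+0.0511²) = 0.0000; sinθ₂ = 0.0841/√(0.0841²+0.0511²) = 0.8546.
B = (4π×10⁻⁷ × 5.33) / (4π × 0.0511) × (0.0000 + 0.8546) = 8.91×10⁻⁶ T.

B ≈ 8.91 μT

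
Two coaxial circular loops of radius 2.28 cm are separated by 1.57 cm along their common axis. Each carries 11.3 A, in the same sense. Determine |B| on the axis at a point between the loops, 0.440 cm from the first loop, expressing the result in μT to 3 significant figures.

Each loop contributes B = μ₀IR²/[2(R²+z²)^(3/2)] on the axis, with z measured from that loop.
Loop 1 (z = 0.0044 m): B₁ = 2.95×10⁻⁴ T. Loop 2 (z = 0.0113 m): B₂ = 2.24×10⁻⁴ T.
The fields add: B = B₁ + B₂ = 5.19×10⁻⁴ T.

B ≈ 519 μT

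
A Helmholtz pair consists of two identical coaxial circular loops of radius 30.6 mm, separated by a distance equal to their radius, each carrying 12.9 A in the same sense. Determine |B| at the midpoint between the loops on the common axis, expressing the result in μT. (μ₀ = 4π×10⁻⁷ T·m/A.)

Each loop contributes B = μ₀IR²/[2(R²+z²)^(3/2)] on the axis, with z measured from that loop.
Loop 1 (z = 0.0153 m): B₁ = 1.90×10⁻⁴ T. Loop 2 (z = 0.0153 m): B₂ = 1.90×10⁻⁴ T.
The fields add: B = B₁ + B₂ = 3.79×10⁻⁴ T.

B ≈ 379 μT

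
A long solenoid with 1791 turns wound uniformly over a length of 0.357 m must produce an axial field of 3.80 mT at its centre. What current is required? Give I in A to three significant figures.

Inside a long solenoid B = μ₀nI with n = 5017 m⁻¹, so I = B/(μ₀n).
I = 3.80×10⁻³ / (4π×10⁻⁷ × 5017) = 0.603 A.

I ≈ 0.603 A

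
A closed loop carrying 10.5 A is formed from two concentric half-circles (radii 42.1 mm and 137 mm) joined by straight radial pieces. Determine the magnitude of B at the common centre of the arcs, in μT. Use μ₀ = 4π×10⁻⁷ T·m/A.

B ≈ 54.3 μT

The radial connectors point toward the centre, so dl × r̂ = 0 and they contribute nothing.
Each semicircle gives μ₀I/(4R): inner arc 7.84×10⁻⁵ T, outer arc 2.41×10⁻⁵ T.
The two arcs carry current in opposite angular senses, so their fields oppose: B = |7.84×10⁻⁵ − 2.41×10⁻⁵| = 5.43×10⁻⁵ T.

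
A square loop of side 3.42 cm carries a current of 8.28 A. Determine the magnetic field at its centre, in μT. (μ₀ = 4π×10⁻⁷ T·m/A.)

B ≈ 274 μT

Each side is a finite straight segment at perpendicular distance d = a/(2 tan(π/4)) = 0.0171 m from the centre, with end-angles ±π/4.
One side contributes B₁ = (μ₀I/4πd)·2 sin(π/4) = 6.85×10⁻⁵ T.
All 4 sides add in the same direction: B = 4 × 6.85×10⁻⁵ = 2.74×10⁻⁴ T.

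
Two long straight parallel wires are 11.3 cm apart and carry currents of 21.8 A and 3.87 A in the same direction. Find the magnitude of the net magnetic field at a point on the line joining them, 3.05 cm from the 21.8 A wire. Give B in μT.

Each long wire gives B = μ₀I/(2πd). Distances are d₁ = 0.0305 m and d₂ = 0.0825 m.
B₁ = 1.43×10⁻⁴ T, B₂ = 9.38×10⁻⁶ T.
Between parallel currents the two contributions point in opposite directions, so they subtract. B = |B₁ − B₂| = |1.43×10⁻⁴ − 9.38×10⁻⁶| = 1.34×10⁻⁴ T.

B ≈ 134 μT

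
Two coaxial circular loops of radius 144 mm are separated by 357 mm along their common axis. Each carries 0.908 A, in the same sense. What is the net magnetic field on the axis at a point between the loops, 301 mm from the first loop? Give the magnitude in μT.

Each loop contributes B = μ₀IR²/[2(R²+z²)^(3/2)] on the axis, with z measured from that loop.
Loop 1 (z = 0.301 m): B₁ = 3.18×10⁻⁷ T. Loop 2 (z = 0.056 m): B₂ = 3.21×10⁻⁶ T.
The fields add: B = B₁ + B₂ = 3.53×10⁻⁶ T.

B ≈ 3.53 μT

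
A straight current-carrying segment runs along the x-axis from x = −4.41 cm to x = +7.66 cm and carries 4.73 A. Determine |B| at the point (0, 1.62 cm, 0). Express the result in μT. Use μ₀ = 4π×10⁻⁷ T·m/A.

For a finite straight segment, B = (μ₀I/4πd)(sinθ₁ + sinθ₂), where θ₁, θ₂ are the angles from the perpendicular to each end.
The perpendicular distance is d = 0.0162 m; the end-offsets along the wire are a = 0.0441 m and b = 0.0766 m.
sinθ₁ = 0.0441/√(0.0441²+0.0162²) = 0.9387; sinθ₂ = 0.0766/√(0.0766²+0.0162²) = 0.9784.
B = (4π×10⁻⁷ × 4.73) / (4π × 0.0162) × (0.9387 + 0.9784) = 5.60×10⁻⁵ T.

B ≈ 56.0 μT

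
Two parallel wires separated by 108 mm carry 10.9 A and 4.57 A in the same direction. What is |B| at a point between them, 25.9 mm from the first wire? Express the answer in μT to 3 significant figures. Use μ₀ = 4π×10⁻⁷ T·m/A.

Each long wire gives B = μ₀I/(2πd). Distances are d₁ = 0.0259 m and d₂ = 0.0821 m.
B₁ = 8.42×10⁻⁵ T, B₂ = 1.11×10⁻⁵ T.
Between parallel currents the two contributions point in opposite directions, so they subtract. B = |B₁ − B₂| = |8.42×10⁻⁵ − 1.11×10⁻⁵| = 7.30×10⁻⁵ T.

B ≈ 73.0 μT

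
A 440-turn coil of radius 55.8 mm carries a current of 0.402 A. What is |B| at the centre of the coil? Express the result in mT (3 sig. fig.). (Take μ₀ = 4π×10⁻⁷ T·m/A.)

B ≈ 1.99 mT

For an N-turn flat coil, B = Nμ₀I/(2R) with R = 0.0558 m.
B = 440 × 4.53×10⁻⁶ T = 1.99×10⁻³ T.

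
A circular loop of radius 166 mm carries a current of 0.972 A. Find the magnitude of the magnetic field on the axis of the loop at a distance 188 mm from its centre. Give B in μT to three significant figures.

B ≈ 1.07 μT

On the axis of a circular loop, B = μ₀IR² / [2(R²+z²)^(3/2)].
R² + z² = (0.166)² + (0.188)² = 0.0629 m², and (R²+z²)^(3/2) = 1.58×10⁻² m³.
B = (4π×10⁻⁷ × 0.972 × 0.02756) / (2 × 1.58×10⁻²) = 1.07×10⁻⁶ T.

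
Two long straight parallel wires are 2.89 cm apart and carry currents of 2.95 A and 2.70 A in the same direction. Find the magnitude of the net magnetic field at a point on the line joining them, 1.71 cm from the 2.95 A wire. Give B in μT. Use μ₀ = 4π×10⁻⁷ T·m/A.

B ≈ 11.3 μT

Each long wire gives B = μ₀I/(2πd). Distances are d₁ = 0.0171 m and d₂ = 0.0118 m.
B₁ = 3.45×10⁻⁵ T, B₂ = 4.58×10⁻⁵ T.
Between parallel currents the two contributions point in opposite directions, so they subtract. B = |B₁ − B₂| = |3.45×10⁻⁵ − 4.58×10⁻⁵| = 1.13×10⁻⁵ T.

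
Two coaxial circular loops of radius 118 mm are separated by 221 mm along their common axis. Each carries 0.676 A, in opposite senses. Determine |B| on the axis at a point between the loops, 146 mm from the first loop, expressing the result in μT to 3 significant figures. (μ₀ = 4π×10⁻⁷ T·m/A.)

Each loop contributes B = μ₀IR²/[2(R²+z²)^(3/2)] on the axis, with z measured from that loop.
Loop 1 (z = 0.146 m): B₁ = 8.94×10⁻⁷ T. Loop 2 (z = 0.075 m): B₂ = 2.16×10⁻⁶ T.
The fields oppose: B = |B₁ − B₂| = 1.27×10⁻⁶ T.

B ≈ 1.27 μT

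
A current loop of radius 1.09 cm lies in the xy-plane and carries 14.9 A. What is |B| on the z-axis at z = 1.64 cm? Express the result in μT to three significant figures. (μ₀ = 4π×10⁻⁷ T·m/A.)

B ≈ 146 μT

On the axis of a circular loop, B = μ₀IR² / [2(R²+z²)^(3/2)].
R² + z² = (0.0109)² + (0.0164)² = 0.0003878 m², and (R²+z²)^(3/2) = 7.64×10⁻⁶ m³.
B = (4π×10⁻⁷ × 14.9 × 0.0001188) / (2 × 7.64×10⁻⁶) = 1.46×10⁻⁴ T.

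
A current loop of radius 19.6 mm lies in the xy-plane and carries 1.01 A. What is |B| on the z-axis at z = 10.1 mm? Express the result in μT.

On the axis of a circular loop, B = μ₀IR² / [2(R²+z²)^(3/2)].
R² + z² = (0.0196)² + (0.0101)² = 0.0004862 m², and (R²+z²)^(3/2) = 1.07×10⁻⁵ m³.
B = (4π×10⁻⁷ × 1.01 × 0.0003842) / (2 × 1.07×10⁻⁵) = 2.27×10⁻⁵ T.

B ≈ 22.7 μT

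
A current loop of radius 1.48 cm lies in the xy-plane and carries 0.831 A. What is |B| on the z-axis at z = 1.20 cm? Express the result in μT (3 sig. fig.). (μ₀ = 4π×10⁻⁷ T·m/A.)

B ≈ 16.5 μT

On the axis of a circular loop, B = μ₀IR² / [2(R²+z²)^(3/2)].
R² + z² = (0.0148)² + (0.012)² = 0.000363 m², and (R²+z²)^(3/2) = 6.92×10⁻⁶ m³.
B = (4π×10⁻⁷ × 0.831 × 0.000219) / (2 × 6.92×10⁻⁶) = 1.65×10⁻⁵ T.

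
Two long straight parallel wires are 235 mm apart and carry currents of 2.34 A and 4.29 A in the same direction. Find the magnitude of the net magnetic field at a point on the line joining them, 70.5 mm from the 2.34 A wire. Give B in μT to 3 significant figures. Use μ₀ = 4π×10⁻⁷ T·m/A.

B ≈ 1.42 μT

Each long wire gives B = μ₀I/(2πd). Distances are d₁ = 0.0705 m and d₂ = 0.1645 m.
B₁ = 6.64×10⁻⁶ T, B₂ = 5.22×10⁻⁶ T.
Between parallel currents the two contributions point in opposite directions, so they subtract. B = |B₁ − B₂| = |6.64×10⁻⁶ − 5.22×10⁻⁶| = 1.42×10⁻⁶ T.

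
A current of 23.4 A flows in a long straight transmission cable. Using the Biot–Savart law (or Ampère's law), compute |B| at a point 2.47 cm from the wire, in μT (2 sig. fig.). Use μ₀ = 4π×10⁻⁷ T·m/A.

B ≈ 190 μT

For an infinitely long straight wire, B = μ₀I/(2πd).
B = (4π×10⁻⁷ × 23.4) / (2π × 0.0247) = 1.89×10⁻⁴ T.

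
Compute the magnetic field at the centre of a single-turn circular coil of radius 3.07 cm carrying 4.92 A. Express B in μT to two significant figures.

B ≈ 100 μT

At the centre of a circular loop the Biot–Savart law gives B = μ₀I/(2R).
B = (4π×10⁻⁷ × 4.92) / (2 × 0.0307) = 1.01×10⁻⁴ T.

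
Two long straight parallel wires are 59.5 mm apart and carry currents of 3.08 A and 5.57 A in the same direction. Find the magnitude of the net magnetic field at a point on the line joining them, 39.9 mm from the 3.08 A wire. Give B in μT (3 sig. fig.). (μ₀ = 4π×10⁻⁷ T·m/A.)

Each long wire gives B = μ₀I/(2πd). Distances are d₁ = 0.0399 m and d₂ = 0.0196 m.
B₁ = 1.54×10⁻⁵ T, B₂ = 5.68×10⁻⁵ T.
Between parallel currents the two contributions point in opposite directions, so they subtract. B = |B₁ − B₂| = |1.54×10⁻⁵ − 5.68×10⁻⁵| = 4.14×10⁻⁵ T.

B ≈ 41.4 μT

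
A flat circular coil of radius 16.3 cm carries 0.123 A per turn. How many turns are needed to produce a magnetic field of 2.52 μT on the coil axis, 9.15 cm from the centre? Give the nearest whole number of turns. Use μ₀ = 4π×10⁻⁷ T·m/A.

For an N-turn coil, B = Nμ₀IR²/[2(R²+z²)^(3/2)]. A single turn gives B₁ = 3.14×10⁻⁷ T with R = 0.163 m, z = 0.0915 m.
N = B/B₁ = 2.52×10⁻⁶ / 3.14×10⁻⁷ = 8.02.

N = 8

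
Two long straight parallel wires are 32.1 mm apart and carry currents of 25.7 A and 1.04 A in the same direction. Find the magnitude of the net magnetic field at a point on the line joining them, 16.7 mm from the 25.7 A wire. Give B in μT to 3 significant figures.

Each long wire gives B = μ₀I/(2πd). Distances are d₁ = 0.0167 m and d₂ = 0.0154 m.
B₁ = 3.08×10⁻⁴ T, B₂ = 1.35×10⁻⁵ T.
Between parallel currents the two contributions point in opposite directions, so they subtract. B = |B₁ − B₂| = |3.08×10⁻⁴ − 1.35×10⁻⁵| = 2.94×10⁻⁴ T.

B ≈ 294 μT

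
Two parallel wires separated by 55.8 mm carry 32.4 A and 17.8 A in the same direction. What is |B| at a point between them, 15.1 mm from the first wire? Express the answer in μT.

Each long wire gives B = μ₀I/(2πd). Distances are d₁ = 0.0151 m and d₂ = 0.0407 m.
B₁ = 4.29×10⁻⁴ T, B₂ = 8.75×10⁻⁵ T.
Between parallel currents the two contributions point in opposite directions, so they subtract. B = |B₁ − B₂| = |4.29×10⁻⁴ − 8.75×10⁻⁵| = 3.42×10⁻⁴ T.

B ≈ 342 μT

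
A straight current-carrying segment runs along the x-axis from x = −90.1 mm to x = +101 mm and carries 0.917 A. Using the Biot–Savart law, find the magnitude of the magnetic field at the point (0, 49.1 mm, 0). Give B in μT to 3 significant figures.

B ≈ 3.32 μT

For a finite straight segment, B = (μ₀I/4πd)(sinθ₁ + sinθ₂), where θ₁, θ₂ are the angles from the perpendicular to each end.
The perpendicular distance is d = 0.0491 m; the end-offsets along the wire are a = 0.0901 m and b = 0.101 m.
sinθ₁ = 0.0901/√(0.0901²+0.0491²) = 0.8781; sinθ₂ = 0.101/√(0.101²+0.0491²) = 0.8994.
B = (4π×10⁻⁷ × 0.917) / (4π × 0.0491) × (0.8781 + 0.8994) = 3.32×10⁻⁶ T.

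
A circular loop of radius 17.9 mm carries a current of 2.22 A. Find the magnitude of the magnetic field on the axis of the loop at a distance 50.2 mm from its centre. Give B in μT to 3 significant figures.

On the axis of a circular loop, B = μ₀IR² / [2(R²+z²)^(3/2)].
R² + z² = (0.0179)² + (0.0502)² = 0.00284 m², and (R²+z²)^(3/2) = 1.51×10⁻⁴ m³.
B = (4π×10⁻⁷ × 2.22 × 0.0003204) / (2 × 1.51×10⁻⁴) = 2.95×10⁻⁶ T.

B ≈ 2.95 μT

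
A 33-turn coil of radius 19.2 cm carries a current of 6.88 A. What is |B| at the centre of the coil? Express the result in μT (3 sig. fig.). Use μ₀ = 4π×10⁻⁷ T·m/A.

B ≈ 743 μT

For an N-turn flat coil, B = Nμ₀I/(2R) with R = 0.192 m.
B = 33 × 2.25×10⁻⁵ T = 7.43×10⁻⁴ T.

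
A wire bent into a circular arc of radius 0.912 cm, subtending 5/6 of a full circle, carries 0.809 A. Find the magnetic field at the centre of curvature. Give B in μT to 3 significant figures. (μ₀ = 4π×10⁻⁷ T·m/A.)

B ≈ 46.4 μT

The Biot–Savart field of a circular arc at its centre is B = μ₀Iφ/(4πR), with φ = 5.236 rad.
B = (4π×10⁻⁷ × 0.809 × 5.236) / (4π × 0.00912) = 4.64×10⁻⁵ T.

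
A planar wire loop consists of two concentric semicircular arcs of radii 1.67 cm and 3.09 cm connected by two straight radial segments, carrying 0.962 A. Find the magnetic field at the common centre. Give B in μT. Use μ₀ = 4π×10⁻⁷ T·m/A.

The radial connectors point toward the centre, so dl × r̂ = 0 and they contribute nothing.
Each semicircle gives μ₀I/(4R): inner arc 1.81×10⁻⁵ T, outer arc 9.78×10⁻⁶ T.
The two arcs carry current in opposite angular senses, so their fields oppose: B = |1.81×10⁻⁵ − 9.78×10⁻⁶| = 8.32×10⁻⁶ T.

B ≈ 8.32 μT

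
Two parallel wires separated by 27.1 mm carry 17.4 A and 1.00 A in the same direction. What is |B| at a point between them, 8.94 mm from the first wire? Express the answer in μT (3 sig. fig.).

Each long wire gives B = μ₀I/(2πd). Distances are d₁ = 0.00894 m and d₂ = 0.01816 m.
B₁ = 3.89×10⁻⁴ T, B₂ = 1.10×10⁻⁵ T.
Between parallel currents the two contributions point in opposite directions, so they subtract. B = |B₁ − B₂| = |3.89×10⁻⁴ − 1.10×10⁻⁵| = 3.78×10⁻⁴ T.

B ≈ 378 μT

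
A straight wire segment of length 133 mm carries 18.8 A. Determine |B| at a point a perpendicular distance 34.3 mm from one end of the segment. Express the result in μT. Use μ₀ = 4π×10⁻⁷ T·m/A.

B ≈ 53.1 μT

For a finite straight segment, B = (μ₀I/4πd)(sinθ₁ + sinθ₂), where θ₁, θ₂ are the angles from the perpendicular to each end.
The perpendicular foot is at one end, so the two end-offsets along the wire are 0 and L = 0.133 m.
sinθ₁ = 0/√(0²+0.0343²) = 0.0000; sinθ₂ = 0.133/√(0.133²+0.0343²) = 0.9683.
B = (4π×10⁻⁷ × 18.8) / (4π × 0.0343) × (0.0000 + 0.9683) = 5.31×10⁻⁵ T.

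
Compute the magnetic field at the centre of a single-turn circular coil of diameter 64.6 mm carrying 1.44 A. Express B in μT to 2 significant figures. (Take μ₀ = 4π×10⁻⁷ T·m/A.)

At the centre of a circular loop the Biot–Savart law gives B = μ₀I/(2R) (so R = 0.0323 m).
B = (4π×10⁻⁷ × 1.44) / (2 × 0.0323) = 2.80×10⁻⁵ T.

B ≈ 28 μT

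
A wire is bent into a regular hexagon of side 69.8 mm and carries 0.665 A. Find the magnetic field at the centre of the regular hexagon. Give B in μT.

Each side is a finite straight segment at perpendicular distance d = a/(2 tan(π/6)) = 0.06045 m from the centre, with end-angles ±π/6.
One side contributes B₁ = (μ₀I/4πd)·2 sin(π/6) = 1.10×10⁻⁶ T.
All 6 sides add in the same direction: B = 6 × 1.10×10⁻⁶ = 6.60×10⁻⁶ T.

B ≈ 6.60 μT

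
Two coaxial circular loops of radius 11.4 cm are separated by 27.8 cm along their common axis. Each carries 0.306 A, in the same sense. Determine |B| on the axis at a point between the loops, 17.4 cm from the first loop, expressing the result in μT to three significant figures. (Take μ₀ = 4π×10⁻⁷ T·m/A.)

Each loop contributes B = μ₀IR²/[2(R²+z²)^(3/2)] on the axis, with z measured from that loop.
Loop 1 (z = 0.174 m): B₁ = 2.78×10⁻⁷ T. Loop 2 (z = 0.104 m): B₂ = 6.80×10⁻⁷ T.
The fields add: B = B₁ + B₂ = 9.58×10⁻⁷ T.

B ≈ 0.958 μT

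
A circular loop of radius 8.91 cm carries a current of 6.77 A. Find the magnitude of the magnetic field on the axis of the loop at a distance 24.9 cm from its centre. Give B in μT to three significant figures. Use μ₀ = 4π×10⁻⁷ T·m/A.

On the axis of a circular loop, B = μ₀IR² / [2(R²+z²)^(3/2)].
R² + z² = (0.0891)² + (0.249)² = 0.06994 m², and (R²+z²)^(3/2) = 1.85×10⁻² m³.
B = (4π×10⁻⁷ × 6.77 × 0.007939) / (2 × 1.85×10⁻²) = 1.83×10⁻⁶ T.

B ≈ 1.83 μT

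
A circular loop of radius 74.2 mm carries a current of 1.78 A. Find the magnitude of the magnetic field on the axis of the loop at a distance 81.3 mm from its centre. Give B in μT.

B ≈ 4.62 μT

On the axis of a circular loop, B = μ₀IR² / [2(R²+z²)^(3/2)].
R² + z² = (0.0742)² + (0.0813)² = 0.01212 m², and (R²+z²)^(3/2) = 1.33×10⁻³ m³.
B = (4π×10⁻⁷ × 1.78 × 0.005506) / (2 × 1.33×10⁻³) = 4.62×10⁻⁶ T.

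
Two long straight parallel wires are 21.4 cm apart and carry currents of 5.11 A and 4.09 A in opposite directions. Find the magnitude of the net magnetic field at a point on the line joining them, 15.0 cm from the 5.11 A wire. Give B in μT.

B ≈ 19.6 μT

Each long wire gives B = μ₀I/(2πd). Distances are d₁ = 0.15 m and d₂ = 0.064 m.
B₁ = 6.81×10⁻⁶ T, B₂ = 1.28×10⁻⁵ T.
Between antiparallel currents both contributions point the same way, so they add. B = B₁ + B₂ = 6.81×10⁻⁶ + 1.28×10⁻⁵ = 1.96×10⁻⁵ T.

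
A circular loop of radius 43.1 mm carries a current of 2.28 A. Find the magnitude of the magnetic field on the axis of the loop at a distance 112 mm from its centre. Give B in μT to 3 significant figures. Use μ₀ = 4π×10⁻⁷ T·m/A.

On the axis of a circular loop, B = μ₀IR² / [2(R²+z²)^(3/2)].
R² + z² = (0.0431)² + (0.112)² = 0.0144 m², and (R²+z²)^(3/2) = 1.73×10⁻³ m³.
B = (4π×10⁻⁷ × 2.28 × 0.001858) / (2 × 1.73×10⁻³) = 1.54×10⁻⁶ T.

B ≈ 1.54 μT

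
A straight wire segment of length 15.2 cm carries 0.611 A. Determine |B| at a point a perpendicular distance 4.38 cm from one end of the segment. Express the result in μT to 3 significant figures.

For a finite straight segment, B = (μ₀I/4πd)(sinθ₁ + sinθ₂), where θ₁, θ₂ are the angles from the perpendicular to each end.
The perpendicular foot is at one end, so the two end-offsets along the wire are 0 and L = 0.152 m.
sinθ₁ = 0/√(0²+0.0438²) = 0.0000; sinθ₂ = 0.152/√(0.152²+0.0438²) = 0.9609.
B = (4π×10⁻⁷ × 0.611) / (4π × 0.0438) × (0.0000 + 0.9609) = 1.34×10⁻⁶ T.

B ≈ 1.34 μT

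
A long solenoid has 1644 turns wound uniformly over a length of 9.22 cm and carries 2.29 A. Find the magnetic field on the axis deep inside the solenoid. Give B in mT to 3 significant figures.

Inside a long solenoid, B = μ₀nI with n = 1.783×10⁴ turns/m.
B = 4π×10⁻⁷ × 1.783×10⁴ × 2.29 = 5.13×10⁻² T.

B ≈ 51.3 mT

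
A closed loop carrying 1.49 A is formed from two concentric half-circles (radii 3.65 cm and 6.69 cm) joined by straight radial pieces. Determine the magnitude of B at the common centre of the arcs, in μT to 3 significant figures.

B ≈ 5.83 μT

The radial connectors point toward the centre, so dl × r̂ = 0 and they contribute nothing.
Each semicircle gives μ₀I/(4R): inner arc 1.28×10⁻⁵ T, outer arc 7.00×10⁻⁶ T.
The two arcs carry current in opposite angular senses, so their fields oppose: B = |1.28×10⁻⁵ − 7.00×10⁻⁶| = 5.83×10⁻⁶ T.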